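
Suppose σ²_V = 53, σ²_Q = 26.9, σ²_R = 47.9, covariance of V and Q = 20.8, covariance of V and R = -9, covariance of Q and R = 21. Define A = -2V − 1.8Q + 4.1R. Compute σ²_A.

σ²_A = 1091.755

σ²_A = a²·σ²_V + b²·σ²_Q + c²·σ²_R + 2ab·covariance of V and Q + 2ac·covariance of V and R + 2bc·covariance of Q and R, with a = -2, b = -1.8, c = 4.1.
= 212 + 87.156 + 805.199 + 149.76 + 147.6 + (-309.96)
= 1091.755.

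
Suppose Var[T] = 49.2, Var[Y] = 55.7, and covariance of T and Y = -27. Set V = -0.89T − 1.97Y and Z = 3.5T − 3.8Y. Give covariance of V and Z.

covariance of V and Z = 358.5632

By bilinearity, covariance of V and Z = ac·Var[T] + bd·Var[Y] + (ad+bc)·covariance of T and Y, with a=-0.89, b=-1.97, c=3.5, d=-3.8.
ac·Var[T] = (-0.89)·3.5·49.2 = -153.258
bd·Var[Y] = (-1.97)·(-3.8)·55.7 = 416.9702
(ad+bc)·covariance of T and Y = (-3.513)·(-27) = 94.851
covariance of V and Z = -153.258 + 416.9702 + 94.851 = 358.5632.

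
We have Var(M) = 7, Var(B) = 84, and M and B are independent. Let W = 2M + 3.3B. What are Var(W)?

Var(W) = a²·Var(M) + b²·Var(B) + 2ab·Cov(M, B) with a = 2, b = 3.3.
Independence gives Cov(M, B) = 0.
= 2²·7 + 3.3²·84 + 2·2·3.3·0
= 28 + 914.76 + 0 = 942.76.

Var(W) = 942.76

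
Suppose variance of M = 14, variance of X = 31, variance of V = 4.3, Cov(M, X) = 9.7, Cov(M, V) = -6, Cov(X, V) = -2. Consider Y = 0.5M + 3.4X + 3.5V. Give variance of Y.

variance of Y = 378.915

variance of Y = a²·variance of M + b²·variance of X + c²·variance of V + 2ab·Cov(M, X) + 2ac·Cov(M, V) + 2bc·Cov(X, V), with a = 0.5, b = 3.4, c = 3.5.
= 3.5 + 358.36 + 52.675 + 32.98 + (-21) + (-47.6)
= 378.915.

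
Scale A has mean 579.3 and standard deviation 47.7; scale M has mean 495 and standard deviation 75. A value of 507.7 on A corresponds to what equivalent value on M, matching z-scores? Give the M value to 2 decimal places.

M = 382.42

z = (507.7 − 579.3)/47.7 ≈ -1.501.
M = 495 + z·75 = 495 + (507.7 − 579.3)·75/47.7 ≈ 382.42.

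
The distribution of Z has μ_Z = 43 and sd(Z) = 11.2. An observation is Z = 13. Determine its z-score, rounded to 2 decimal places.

z = -2.68

z = (Z − μ_Z) / sd(Z) = (13 − 43) / 11.2 ≈ -2.68.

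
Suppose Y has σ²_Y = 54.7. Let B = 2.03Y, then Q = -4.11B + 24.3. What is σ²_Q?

σ²_B = 2.03²·54.7 = 225.41323.
σ²_Q = (-4.11)²·225.41323 = 3807.702822483.

σ²_Q = 3807.702822483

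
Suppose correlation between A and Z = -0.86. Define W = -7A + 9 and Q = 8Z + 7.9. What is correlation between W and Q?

correlation between W and Q = 0.86

Linear rescalings preserve |correlation|; the slopes -7 and 8 have opposite signs, so the correlation flips sign: correlation between W and Q = −correlation between A and Z = 0.86.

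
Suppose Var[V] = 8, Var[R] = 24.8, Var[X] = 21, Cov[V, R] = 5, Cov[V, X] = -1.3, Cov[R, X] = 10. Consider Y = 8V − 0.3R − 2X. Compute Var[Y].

Var[Y] = 627.832

Var[Y] = a²·Var[V] + b²·Var[R] + c²·Var[X] + 2ab·Cov[V, R] + 2ac·Cov[V, X] + 2bc·Cov[R, X], with a = 8, b = -0.3, c = -2.
= 512 + 2.232 + 84 + (-24) + 41.6 + 12
= 627.832.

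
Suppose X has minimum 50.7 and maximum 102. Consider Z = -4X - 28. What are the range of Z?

Range of X = 102 − 50.7 = 51.3.
Range(Z) = |a|·Range(X) = |-4|·51.3 = 205.2.

Range(Z) = 205.2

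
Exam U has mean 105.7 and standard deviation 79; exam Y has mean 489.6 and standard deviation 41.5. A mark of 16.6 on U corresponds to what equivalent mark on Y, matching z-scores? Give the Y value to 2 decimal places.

Y = 442.79

z = (16.6 − 105.7)/79 ≈ -1.1278.
Y = 489.6 + z·41.5 = 489.6 + (16.6 − 105.7)·41.5/79 ≈ 442.79.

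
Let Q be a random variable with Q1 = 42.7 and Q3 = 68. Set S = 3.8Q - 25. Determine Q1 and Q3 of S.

a = 3.8 > 0: Q1(S) = a·Q1(Q)+b = 137.26, Q3(S) = a·Q3(Q)+b = 233.4.

Q1(S) = 137.26, Q3(S) = 233.4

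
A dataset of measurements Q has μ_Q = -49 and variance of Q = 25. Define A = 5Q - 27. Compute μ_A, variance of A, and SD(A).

μ_A = -272, variance of A = 625, SD(A) = 25

A = 5Q - 27 is linear with a = 5, b = -27.
μ_A = a·μ_Q + b = 5·(-49) + (-27) = -272.
variance of A = a²·variance of Q = 5²·25 = 625 (the additive constant -27 does not affect variance).
SD(Q) = √25 = 5.
SD(A) = |a|·SD(Q) = |5|·5 = 25.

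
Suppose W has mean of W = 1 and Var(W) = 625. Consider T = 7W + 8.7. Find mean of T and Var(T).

T = 7W + 8.7 is linear with a = 7, b = 8.7.
mean of T = a·mean of W + b = 7·1 + 8.7 = 15.7.
Var(T) = a²·Var(W) = 7²·625 = 30625 (the additive constant 8.7 does not affect variance).

mean of T = 15.7, Var(T) = 30625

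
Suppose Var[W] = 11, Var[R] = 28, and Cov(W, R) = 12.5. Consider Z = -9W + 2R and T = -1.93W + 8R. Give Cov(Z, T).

Cov(Z, T) = -309.18

By bilinearity, Cov(Z, T) = ac·Var[W] + bd·Var[R] + (ad+bc)·Cov(W, R), with a=-9, b=2, c=-1.93, d=8.
ac·Var[W] = (-9)·(-1.93)·11 = 191.07
bd·Var[R] = 2·8·28 = 448
(ad+bc)·Cov(W, R) = (-75.86)·12.5 = -948.25
Cov(Z, T) = 191.07 + 448 + (-948.25) = -309.18.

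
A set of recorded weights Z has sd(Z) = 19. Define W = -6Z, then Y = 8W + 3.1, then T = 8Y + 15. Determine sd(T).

sd(W) = |-6|·19 = 114.
sd(Y) = |8|·114 = 912.
sd(T) = |8|·912 = 7296.

sd(T) = 7296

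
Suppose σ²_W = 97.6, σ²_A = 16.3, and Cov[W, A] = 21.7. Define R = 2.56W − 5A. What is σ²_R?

σ²_R = a²·σ²_W + b²·σ²_A + 2ab·Cov[W, A] with a = 2.56, b = -5.
= 2.56²·97.6 + (-5)²·16.3 + 2·2.56·(-5)·21.7
= 639.63136 + 407.5 + (-555.52) = 491.61136.

σ²_R = 491.61136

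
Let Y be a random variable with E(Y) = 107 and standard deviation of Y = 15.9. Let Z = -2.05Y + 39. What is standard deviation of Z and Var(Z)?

Z = -2.05Y + 39 is linear with a = -2.05, b = 39.
standard deviation of Z = |a|·standard deviation of Y = |-2.05|·15.9 = 32.595.
Var(Y) = 15.9² = 252.81.
Var(Z) = a²·Var(Y) = (-2.05)²·252.81 = 1062.434025 (the additive constant 39 does not affect variance).

standard deviation of Z = 32.595, Var(Z) = 1062.434025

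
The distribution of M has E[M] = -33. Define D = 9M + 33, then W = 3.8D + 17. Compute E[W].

E[D] = 9·(-33) + 33 = -264.
E[W] = 3.8·(-264) + 17 = -986.2.

E[W] = -986.2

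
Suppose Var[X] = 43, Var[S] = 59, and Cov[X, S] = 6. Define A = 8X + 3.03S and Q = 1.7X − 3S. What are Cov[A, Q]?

By bilinearity, Cov[A, Q] = ac·Var[X] + bd·Var[S] + (ad+bc)·Cov[X, S], with a=8, b=3.03, c=1.7, d=-3.
ac·Var[X] = 8·1.7·43 = 584.8
bd·Var[S] = 3.03·(-3)·59 = -536.31
(ad+bc)·Cov[X, S] = (-18.849)·6 = -113.094
Cov[A, Q] = 584.8 + (-536.31) + (-113.094) = -64.604.

Cov[A, Q] = -64.604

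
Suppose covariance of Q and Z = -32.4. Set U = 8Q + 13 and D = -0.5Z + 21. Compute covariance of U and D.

covariance of U and D = 129.6

covariance of U and D = a·c·covariance of Q and Z = 8·(-0.5)·(-32.4) = 129.6. Additive constants drop out.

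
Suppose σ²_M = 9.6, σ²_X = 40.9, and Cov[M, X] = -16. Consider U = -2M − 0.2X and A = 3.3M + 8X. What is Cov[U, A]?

By bilinearity, Cov[U, A] = ac·σ²_M + bd·σ²_X + (ad+bc)·Cov[M, X], with a=-2, b=-0.2, c=3.3, d=8.
ac·σ²_M = (-2)·3.3·9.6 = -63.36
bd·σ²_X = (-0.2)·8·40.9 = -65.44
(ad+bc)·Cov[M, X] = (-16.66)·(-16) = 266.56
Cov[U, A] = -63.36 + (-65.44) + 266.56 = 137.76.

Cov[U, A] = 137.76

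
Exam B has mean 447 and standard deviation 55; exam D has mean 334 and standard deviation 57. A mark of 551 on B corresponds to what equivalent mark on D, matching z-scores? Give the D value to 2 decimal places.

z = (551 − 447)/55 ≈ 1.8909.
D = 334 + z·57 = 334 + (551 − 447)·57/55 ≈ 441.78.

D = 441.78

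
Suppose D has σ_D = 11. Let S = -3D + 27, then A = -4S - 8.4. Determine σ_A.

σ_S = |-3|·11 = 33.
σ_A = |-4|·33 = 132.

σ_A = 132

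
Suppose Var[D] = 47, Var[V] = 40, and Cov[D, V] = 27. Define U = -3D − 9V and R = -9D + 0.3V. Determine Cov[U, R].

Cov[U, R] = 3323.7

By bilinearity, Cov[U, R] = ac·Var[D] + bd·Var[V] + (ad+bc)·Cov[D, V], with a=-3, b=-9, c=-9, d=0.3.
ac·Var[D] = (-3)·(-9)·47 = 1269
bd·Var[V] = (-9)·0.3·40 = -108
(ad+bc)·Cov[D, V] = (80.1)·27 = 2162.7
Cov[U, R] = 1269 + (-108) + 2162.7 = 3323.7.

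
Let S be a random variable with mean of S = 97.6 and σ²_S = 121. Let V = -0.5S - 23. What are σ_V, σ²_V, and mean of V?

V = -0.5S - 23 is linear with a = -0.5, b = -23.
σ_S = √121 = 11.
σ_V = |a|·σ_S = |-0.5|·11 = 5.5.
σ²_V = a²·σ²_S = (-0.5)²·121 = 30.25 (the additive constant -23 does not affect variance).
mean of V = a·mean of S + b = (-0.5)·97.6 + (-23) = -71.8.

σ_V = 5.5, σ²_V = 30.25, mean of V = -71.8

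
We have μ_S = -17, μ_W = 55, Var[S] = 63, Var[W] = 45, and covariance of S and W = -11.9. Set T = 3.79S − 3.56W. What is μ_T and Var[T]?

μ_T = -260.23, Var[T] = 1796.36942

μ_T = 3.79·μ_S + (-3.56)·μ_W = 3.79·(-17) + (-3.56)·55 = -260.23.
Var[T] = a²·Var[S] + b²·Var[W] + 2ab·covariance of S and W with a = 3.79, b = -3.56.
= 3.79²·63 + (-3.56)²·45 + 2·3.79·(-3.56)·(-11.9)
= 904.9383 + 570.312 + 321.11912 = 1796.36942.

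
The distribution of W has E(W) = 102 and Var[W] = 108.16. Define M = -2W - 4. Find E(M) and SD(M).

M = -2W - 4 is linear with a = -2, b = -4.
E(M) = a·E(W) + b = (-2)·102 + (-4) = -208.
SD(W) = √108.16 = 10.4.
SD(M) = |a|·SD(W) = |-2|·10.4 = 20.8.

E(M) = -208, SD(M) = 20.8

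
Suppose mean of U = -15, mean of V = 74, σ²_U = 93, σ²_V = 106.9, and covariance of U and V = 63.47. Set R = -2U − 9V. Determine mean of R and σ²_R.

mean of R = -636, σ²_R = 11315.82

mean of R = (-2)·mean of U + (-9)·mean of V = (-2)·(-15) + (-9)·74 = -636.
σ²_R = a²·σ²_U + b²·σ²_V + 2ab·covariance of U and V with a = -2, b = -9.
= (-2)²·93 + (-9)²·106.9 + 2·(-2)·(-9)·63.47
= 372 + 8658.9 + 2284.92 = 11315.82.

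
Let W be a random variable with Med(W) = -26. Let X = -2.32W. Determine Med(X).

A linear map preserves order up to sign, so Med(X) = a·Med(W) + b = (-2.32)·(-26) = 60.32.

Med(X) = 60.32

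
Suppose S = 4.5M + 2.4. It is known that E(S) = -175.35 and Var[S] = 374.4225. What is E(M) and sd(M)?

From S = 4.5M + 2.4: E(S) = a·E(M) + b, so E(M) = (E(S) − b)/a = (-175.35 − 2.4)/4.5 = -39.5.
sd(S) = √374.4225 = 19.35.
sd(S) = |a|·sd(M), so sd(M) = 19.35/|4.5| = 4.3.

E(M) = -39.5, sd(M) = 4.3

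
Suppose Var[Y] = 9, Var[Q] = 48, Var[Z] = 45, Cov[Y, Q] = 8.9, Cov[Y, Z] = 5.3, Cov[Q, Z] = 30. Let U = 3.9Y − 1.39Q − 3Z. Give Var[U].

Var[U] = a²·Var[Y] + b²·Var[Q] + c²·Var[Z] + 2ab·Cov[Y, Q] + 2ac·Cov[Y, Z] + 2bc·Cov[Q, Z], with a = 3.9, b = -1.39, c = -3.
= 136.89 + 92.7408 + 405 + (-96.4938) + (-124.02) + 250.2
= 664.317.

Var[U] = 664.317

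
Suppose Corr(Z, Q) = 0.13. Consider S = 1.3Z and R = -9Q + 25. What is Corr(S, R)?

Corr(S, R) = -0.13

Linear rescalings preserve |correlation|; the slopes 1.3 and -9 have opposite signs, so the correlation flips sign: Corr(S, R) = −Corr(Z, Q) = -0.13.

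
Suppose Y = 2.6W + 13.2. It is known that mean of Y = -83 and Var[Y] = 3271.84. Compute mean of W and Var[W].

mean of W = -37, Var[W] = 484

From Y = 2.6W + 13.2: mean of Y = a·mean of W + b, so mean of W = (mean of Y − b)/a = (-83 − 13.2)/2.6 = -37.
Var[Y] = a²·Var[W], so Var[W] = 3271.84/2.6² = 484.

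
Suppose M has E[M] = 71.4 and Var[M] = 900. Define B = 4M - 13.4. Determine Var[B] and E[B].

B = 4M - 13.4 is linear with a = 4, b = -13.4.
Var[B] = a²·Var[M] = 4²·900 = 14400 (the additive constant -13.4 does not affect variance).
E[B] = a·E[M] + b = 4·71.4 + (-13.4) = 272.2.

Var[B] = 14400, E[B] = 272.2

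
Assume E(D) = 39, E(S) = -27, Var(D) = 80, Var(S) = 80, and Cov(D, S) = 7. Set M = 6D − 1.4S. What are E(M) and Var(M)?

E(M) = 6·E(D) + (-1.4)·E(S) = 6·39 + (-1.4)·(-27) = 271.8.
Var(M) = a²·Var(D) + b²·Var(S) + 2ab·Cov(D, S) with a = 6, b = -1.4.
= 6²·80 + (-1.4)²·80 + 2·6·(-1.4)·7
= 2880 + 156.8 + (-117.6) = 2919.2.

E(M) = 271.8, Var(M) = 2919.2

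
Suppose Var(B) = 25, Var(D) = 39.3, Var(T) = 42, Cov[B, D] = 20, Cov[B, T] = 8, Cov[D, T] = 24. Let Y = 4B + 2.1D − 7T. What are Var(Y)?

Var(Y) = 1813.713

Var(Y) = a²·Var(B) + b²·Var(D) + c²·Var(T) + 2ab·Cov[B, D] + 2ac·Cov[B, T] + 2bc·Cov[D, T], with a = 4, b = 2.1, c = -7.
= 400 + 173.313 + 2058 + 336 + (-448) + (-705.6)
= 1813.713.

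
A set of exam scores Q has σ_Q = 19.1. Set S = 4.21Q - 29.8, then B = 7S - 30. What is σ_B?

σ_S = |4.21|·19.1 = 80.411.
σ_B = |7|·80.411 = 562.877.

σ_B = 562.877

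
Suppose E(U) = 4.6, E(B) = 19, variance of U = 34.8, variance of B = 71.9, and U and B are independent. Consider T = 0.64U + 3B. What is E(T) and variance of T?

E(T) = 0.64·E(U) + 3·E(B) = 0.64·4.6 + 3·19 = 59.944.
variance of T = a²·variance of U + b²·variance of B + 2ab·covariance of U and B with a = 0.64, b = 3.
Independence gives covariance of U and B = 0.
= 0.64²·34.8 + 3²·71.9 + 2·0.64·3·0
= 14.25408 + 647.1 + 0 = 661.35408.

E(T) = 59.944, variance of T = 661.35408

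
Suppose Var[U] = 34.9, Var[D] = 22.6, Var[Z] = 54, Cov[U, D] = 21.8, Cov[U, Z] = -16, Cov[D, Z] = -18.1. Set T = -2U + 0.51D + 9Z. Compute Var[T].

Var[T] = 4884.84826

Var[T] = a²·Var[U] + b²·Var[D] + c²·Var[Z] + 2ab·Cov[U, D] + 2ac·Cov[U, Z] + 2bc·Cov[D, Z], with a = -2, b = 0.51, c = 9.
= 139.6 + 5.87826 + 4374 + (-44.472) + 576 + (-166.158)
= 4884.84826.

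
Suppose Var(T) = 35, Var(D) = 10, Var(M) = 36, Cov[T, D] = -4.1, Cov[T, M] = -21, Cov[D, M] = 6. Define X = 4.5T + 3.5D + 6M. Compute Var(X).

Var(X) = 1116.1

Var(X) = a²·Var(T) + b²·Var(D) + c²·Var(M) + 2ab·Cov[T, D] + 2ac·Cov[T, M] + 2bc·Cov[D, M], with a = 4.5, b = 3.5, c = 6.
= 708.75 + 122.5 + 1296 + (-129.15) + (-1134) + 252
= 1116.1.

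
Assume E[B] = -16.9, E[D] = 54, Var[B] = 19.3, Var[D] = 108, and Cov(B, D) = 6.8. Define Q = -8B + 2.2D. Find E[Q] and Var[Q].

E[Q] = 254, Var[Q] = 1518.56

E[Q] = (-8)·E[B] + 2.2·E[D] = (-8)·(-16.9) + 2.2·54 = 254.
Var[Q] = a²·Var[B] + b²·Var[D] + 2ab·Cov(B, D) with a = -8, b = 2.2.
= (-8)²·19.3 + 2.2²·108 + 2·(-8)·2.2·6.8
= 1235.2 + 522.72 + (-239.36) = 1518.56.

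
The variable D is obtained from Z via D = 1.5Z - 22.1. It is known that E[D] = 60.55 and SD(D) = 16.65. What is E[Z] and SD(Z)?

From D = 1.5Z - 22.1: E[D] = a·E[Z] + b, so E[Z] = (E[D] − b)/a = (60.55 − (-22.1))/1.5 = 55.1.
SD(D) = |a|·SD(Z), so SD(Z) = 16.65/|1.5| = 11.1.

E[Z] = 55.1, SD(Z) = 11.1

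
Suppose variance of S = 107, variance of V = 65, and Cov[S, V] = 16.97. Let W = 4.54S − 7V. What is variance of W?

variance of W = a²·variance of S + b²·variance of V + 2ab·Cov[S, V] with a = 4.54, b = -7.
= 4.54²·107 + (-7)²·65 + 2·4.54·(-7)·16.97
= 2205.4412 + 3185 + (-1078.6132) = 4311.828.

variance of W = 4311.828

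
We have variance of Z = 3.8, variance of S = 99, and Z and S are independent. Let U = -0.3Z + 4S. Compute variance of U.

variance of U = a²·variance of Z + b²·variance of S + 2ab·covariance of Z and S with a = -0.3, b = 4.
Independence gives covariance of Z and S = 0.
= (-0.3)²·3.8 + 4²·99 + 2·(-0.3)·4·0
= 0.342 + 1584 + 0 = 1584.342.

variance of U = 1584.342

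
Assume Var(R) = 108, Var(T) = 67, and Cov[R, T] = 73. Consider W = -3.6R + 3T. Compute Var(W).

Var(W) = 425.88

Var(W) = a²·Var(R) + b²·Var(T) + 2ab·Cov[R, T] with a = -3.6, b = 3.
= (-3.6)²·108 + 3²·67 + 2·(-3.6)·3·73
= 1399.68 + 603 + (-1576.8) = 425.88.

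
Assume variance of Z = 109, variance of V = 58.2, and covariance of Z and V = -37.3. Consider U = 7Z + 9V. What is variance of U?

variance of U = a²·variance of Z + b²·variance of V + 2ab·covariance of Z and V with a = 7, b = 9.
= 7²·109 + 9²·58.2 + 2·7·9·(-37.3)
= 5341 + 4714.2 + (-4699.8) = 5355.4.

variance of U = 5355.4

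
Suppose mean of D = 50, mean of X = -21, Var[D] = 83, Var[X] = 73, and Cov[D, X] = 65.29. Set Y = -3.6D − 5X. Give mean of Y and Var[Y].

mean of Y = (-3.6)·mean of D + (-5)·mean of X = (-3.6)·50 + (-5)·(-21) = -75.
Var[Y] = a²·Var[D] + b²·Var[X] + 2ab·Cov[D, X] with a = -3.6, b = -5.
= (-3.6)²·83 + (-5)²·73 + 2·(-3.6)·(-5)·65.29
= 1075.68 + 1825 + 2350.44 = 5251.12.

mean of Y = -75, Var[Y] = 5251.12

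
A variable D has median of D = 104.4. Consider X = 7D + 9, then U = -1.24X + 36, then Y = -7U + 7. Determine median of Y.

median of X = 7·104.4 + 9 = 739.8.
median of U = (-1.24)·739.8 + 36 = -881.352.
median of Y = (-7)·(-881.352) + 7 = 6176.464.

median of Y = 6176.464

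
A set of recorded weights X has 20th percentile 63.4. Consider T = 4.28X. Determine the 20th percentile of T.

20th percentile of T = 271.352

Since a = 4.28 > 0 the transformation is increasing, so the 20th percentile of T = a·(P_{20} of X) + b = 4.28·63.4 = 271.352.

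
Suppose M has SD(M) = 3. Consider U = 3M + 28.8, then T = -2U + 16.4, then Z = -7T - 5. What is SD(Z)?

SD(U) = |3|·3 = 9.
SD(T) = |-2|·9 = 18.
SD(Z) = |-7|·18 = 126.

SD(Z) = 126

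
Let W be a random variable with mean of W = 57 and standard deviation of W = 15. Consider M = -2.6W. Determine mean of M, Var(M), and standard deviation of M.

mean of M = -148.2, Var(M) = 1521, standard deviation of M = 39

M = -2.6W is linear with a = -2.6, b = 0.
mean of M = a·mean of W + b = (-2.6)·57 = -148.2.
Var(W) = 15² = 225.
Var(M) = a²·Var(W) = (-2.6)²·225 = 1521.
standard deviation of M = |a|·standard deviation of W = |-2.6|·15 = 39.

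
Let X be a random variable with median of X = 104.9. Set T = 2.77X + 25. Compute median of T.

A linear map preserves order up to sign, so median of T = a·median of X + b = 2.77·104.9 + 25 = 315.573.

median of T = 315.573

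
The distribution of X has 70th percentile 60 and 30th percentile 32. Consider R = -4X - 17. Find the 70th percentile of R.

70th percentile of R = -145

Since a = -4 < 0 the transformation is decreasing, reversing order: the 70th percentile of R corresponds to the 30th percentile of X.
So P_{70}(R) = a·P_{30}(X) + b = (-4)·32 + (-17) = -145.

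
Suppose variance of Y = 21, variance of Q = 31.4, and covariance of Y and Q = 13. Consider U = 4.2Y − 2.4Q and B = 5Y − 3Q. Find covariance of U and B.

By bilinearity, covariance of U and B = ac·variance of Y + bd·variance of Q + (ad+bc)·covariance of Y and Q, with a=4.2, b=-2.4, c=5, d=-3.
ac·variance of Y = 4.2·5·21 = 441
bd·variance of Q = (-2.4)·(-3)·31.4 = 226.08
(ad+bc)·covariance of Y and Q = (-24.6)·13 = -319.8
covariance of U and B = 441 + 226.08 + (-319.8) = 347.28.

covariance of U and B = 347.28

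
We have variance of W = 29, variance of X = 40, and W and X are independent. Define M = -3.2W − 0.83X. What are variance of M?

variance of M = a²·variance of W + b²·variance of X + 2ab·Cov[W, X] with a = -3.2, b = -0.83.
Independence gives Cov[W, X] = 0.
= (-3.2)²·29 + (-0.83)²·40 + 2·(-3.2)·(-0.83)·0
= 296.96 + 27.556 + 0 = 324.516.

variance of M = 324.516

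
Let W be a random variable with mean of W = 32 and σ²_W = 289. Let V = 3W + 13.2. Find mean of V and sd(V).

V = 3W + 13.2 is linear with a = 3, b = 13.2.
mean of V = a·mean of W + b = 3·32 + 13.2 = 109.2.
sd(W) = √289 = 17.
sd(V) = |a|·sd(W) = |3|·17 = 51.

mean of V = 109.2, sd(V) = 51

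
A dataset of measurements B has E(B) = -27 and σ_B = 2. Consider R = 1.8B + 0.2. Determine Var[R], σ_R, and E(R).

Var[R] = 12.96, σ_R = 3.6, E(R) = -48.4

R = 1.8B + 0.2 is linear with a = 1.8, b = 0.2.
Var[B] = 2² = 4.
Var[R] = a²·Var[B] = 1.8²·4 = 12.96 (the additive constant 0.2 does not affect variance).
σ_R = |a|·σ_B = |1.8|·2 = 3.6.
E(R) = a·E(B) + b = 1.8·(-27) + 0.2 = -48.4.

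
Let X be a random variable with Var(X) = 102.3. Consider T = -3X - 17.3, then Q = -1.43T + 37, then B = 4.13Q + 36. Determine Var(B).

Var(T) = (-3)²·102.3 = 920.7.
Var(Q) = (-1.43)²·920.7 = 1882.73943.
Var(B) = 4.13²·1882.73943 = 32113.698183567.

Var(B) = 32113.698183567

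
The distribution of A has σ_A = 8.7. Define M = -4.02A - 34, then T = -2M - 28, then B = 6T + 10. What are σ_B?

σ_M = |-4.02|·8.7 = 34.974.
σ_T = |-2|·34.974 = 69.948.
σ_B = |6|·69.948 = 419.688.

σ_B = 419.688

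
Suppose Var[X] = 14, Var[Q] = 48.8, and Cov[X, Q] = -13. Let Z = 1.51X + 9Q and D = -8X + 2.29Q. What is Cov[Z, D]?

By bilinearity, Cov[Z, D] = ac·Var[X] + bd·Var[Q] + (ad+bc)·Cov[X, Q], with a=1.51, b=9, c=-8, d=2.29.
ac·Var[X] = 1.51·(-8)·14 = -169.12
bd·Var[Q] = 9·2.29·48.8 = 1005.768
(ad+bc)·Cov[X, Q] = (-68.5421)·(-13) = 891.0473
Cov[Z, D] = -169.12 + 1005.768 + 891.0473 = 1727.6953.

Cov[Z, D] = 1727.6953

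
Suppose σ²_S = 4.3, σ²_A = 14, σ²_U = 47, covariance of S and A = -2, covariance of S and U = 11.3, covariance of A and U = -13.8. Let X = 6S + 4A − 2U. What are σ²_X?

σ²_X = a²·σ²_S + b²·σ²_A + c²·σ²_U + 2ab·covariance of S and A + 2ac·covariance of S and U + 2bc·covariance of A and U, with a = 6, b = 4, c = -2.
= 154.8 + 224 + 188 + (-96) + (-271.2) + 220.8
= 420.4.

σ²_X = 420.4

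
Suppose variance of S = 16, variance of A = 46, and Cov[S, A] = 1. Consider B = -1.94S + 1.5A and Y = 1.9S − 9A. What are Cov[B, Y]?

Cov[B, Y] = -659.666

By bilinearity, Cov[B, Y] = ac·variance of S + bd·variance of A + (ad+bc)·Cov[S, A], with a=-1.94, b=1.5, c=1.9, d=-9.
ac·variance of S = (-1.94)·1.9·16 = -58.976
bd·variance of A = 1.5·(-9)·46 = -621
(ad+bc)·Cov[S, A] = (20.31)·1 = 20.31
Cov[B, Y] = -58.976 + (-621) + 20.31 = -659.666.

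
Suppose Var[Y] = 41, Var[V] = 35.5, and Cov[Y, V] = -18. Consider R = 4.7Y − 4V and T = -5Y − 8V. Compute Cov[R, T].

Cov[R, T] = 489.3

By bilinearity, Cov[R, T] = ac·Var[Y] + bd·Var[V] + (ad+bc)·Cov[Y, V], with a=4.7, b=-4, c=-5, d=-8.
ac·Var[Y] = 4.7·(-5)·41 = -963.5
bd·Var[V] = (-4)·(-8)·35.5 = 1136
(ad+bc)·Cov[Y, V] = (-17.6)·(-18) = 316.8
Cov[R, T] = -963.5 + 1136 + 316.8 = 489.3.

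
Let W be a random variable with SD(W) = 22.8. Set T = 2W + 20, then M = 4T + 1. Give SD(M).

SD(M) = 182.4

SD(T) = |2|·22.8 = 45.6.
SD(M) = |4|·45.6 = 182.4.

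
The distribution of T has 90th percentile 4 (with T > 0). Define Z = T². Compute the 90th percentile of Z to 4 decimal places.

T² is increasing, so P_{90}(Z) = g(P_{90}(T)) = 16.

90th percentile of Z = 16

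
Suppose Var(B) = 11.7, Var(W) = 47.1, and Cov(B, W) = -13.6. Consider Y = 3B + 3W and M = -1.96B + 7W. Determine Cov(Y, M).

Cov(Y, M) = 714.672

By bilinearity, Cov(Y, M) = ac·Var(B) + bd·Var(W) + (ad+bc)·Cov(B, W), with a=3, b=3, c=-1.96, d=7.
ac·Var(B) = 3·(-1.96)·11.7 = -68.796
bd·Var(W) = 3·7·47.1 = 989.1
(ad+bc)·Cov(B, W) = (15.12)·(-13.6) = -205.632
Cov(Y, M) = -68.796 + 989.1 + (-205.632) = 714.672.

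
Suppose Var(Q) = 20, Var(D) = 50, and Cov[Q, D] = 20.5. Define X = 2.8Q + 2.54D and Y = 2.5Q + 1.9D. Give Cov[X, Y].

By bilinearity, Cov[X, Y] = ac·Var(Q) + bd·Var(D) + (ad+bc)·Cov[Q, D], with a=2.8, b=2.54, c=2.5, d=1.9.
ac·Var(Q) = 2.8·2.5·20 = 140
bd·Var(D) = 2.54·1.9·50 = 241.3
(ad+bc)·Cov[Q, D] = (11.67)·20.5 = 239.235
Cov[X, Y] = 140 + 241.3 + 239.235 = 620.535.

Cov[X, Y] = 620.535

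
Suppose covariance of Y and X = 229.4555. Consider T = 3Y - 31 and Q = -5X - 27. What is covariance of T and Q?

covariance of T and Q = a·c·covariance of Y and X = 3·(-5)·229.4555 = -3441.8325. Additive constants drop out.

covariance of T and Q = -3441.8325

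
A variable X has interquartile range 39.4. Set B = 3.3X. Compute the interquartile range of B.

IQR(B) = 130.02

Under B = aX + b, IQR(B) = |a|·IQR(X) = |3.3|·39.4 = 130.02 (shifts cancel; spread scales by |a|).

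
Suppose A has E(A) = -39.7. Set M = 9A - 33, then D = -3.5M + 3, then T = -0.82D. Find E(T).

E(T) = -1122.621

E(M) = 9·(-39.7) + (-33) = -390.3.
E(D) = (-3.5)·(-390.3) + 3 = 1369.05.
E(T) = (-0.82)·1369.05 = -1122.621.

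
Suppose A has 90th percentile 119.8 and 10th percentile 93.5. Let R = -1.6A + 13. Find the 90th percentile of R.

90th percentile of R = -136.6

Since a = -1.6 < 0 the transformation is decreasing, reversing order: the 90th percentile of R corresponds to the 10th percentile of A.
So P_{90}(R) = a·P_{10}(A) + b = (-1.6)·93.5 + 13 = -136.6.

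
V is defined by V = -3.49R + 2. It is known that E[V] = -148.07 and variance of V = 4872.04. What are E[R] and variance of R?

E[R] = 43, variance of R = 400

From V = -3.49R + 2: E[V] = a·E[R] + b, so E[R] = (E[V] − b)/a = (-148.07 − 2)/(-3.49) = 43.
variance of V = a²·variance of R, so variance of R = 4872.04/(-3.49)² = 400.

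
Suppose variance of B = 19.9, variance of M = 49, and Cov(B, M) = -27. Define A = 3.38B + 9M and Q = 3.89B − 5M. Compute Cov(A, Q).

Cov(A, Q) = -2432.32082

By bilinearity, Cov(A, Q) = ac·variance of B + bd·variance of M + (ad+bc)·Cov(B, M), with a=3.38, b=9, c=3.89, d=-5.
ac·variance of B = 3.38·3.89·19.9 = 261.64918
bd·variance of M = 9·(-5)·49 = -2205
(ad+bc)·Cov(B, M) = (18.11)·(-27) = -488.97
Cov(A, Q) = 261.64918 + (-2205) + (-488.97) = -2432.32082.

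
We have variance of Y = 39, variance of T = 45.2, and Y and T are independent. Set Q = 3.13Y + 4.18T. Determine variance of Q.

variance of Q = a²·variance of Y + b²·variance of T + 2ab·Cov(Y, T) with a = 3.13, b = 4.18.
Independence gives Cov(Y, T) = 0.
= 3.13²·39 + 4.18²·45.2 + 2·3.13·4.18·0
= 382.0791 + 789.75248 + 0 = 1171.83158.

variance of Q = 1171.83158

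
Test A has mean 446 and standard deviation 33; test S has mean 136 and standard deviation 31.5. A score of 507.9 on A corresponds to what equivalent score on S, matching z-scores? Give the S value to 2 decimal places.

S = 195.09

z = (507.9 − 446)/33 ≈ 1.8758.
S = 136 + z·31.5 = 136 + (507.9 − 446)·31.5/33 ≈ 195.09.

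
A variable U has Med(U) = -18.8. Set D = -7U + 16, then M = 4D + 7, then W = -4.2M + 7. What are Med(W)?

Med(D) = (-7)·(-18.8) + 16 = 147.6.
Med(M) = 4·147.6 + 7 = 597.4.
Med(W) = (-4.2)·597.4 + 7 = -2502.08.

Med(W) = -2502.08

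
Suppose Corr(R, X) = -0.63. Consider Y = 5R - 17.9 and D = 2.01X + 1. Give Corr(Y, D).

Linear rescalings preserve correlation up to sign; here the slopes 5 and 2.01 have the same sign, so Corr(Y, D) = Corr(R, X) = -0.63.

Corr(Y, D) = -0.63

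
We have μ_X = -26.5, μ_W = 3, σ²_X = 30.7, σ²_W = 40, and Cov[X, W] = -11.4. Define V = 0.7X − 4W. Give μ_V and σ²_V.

μ_V = -30.55, σ²_V = 718.883

μ_V = 0.7·μ_X + (-4)·μ_W = 0.7·(-26.5) + (-4)·3 = -30.55.
σ²_V = a²·σ²_X + b²·σ²_W + 2ab·Cov[X, W] with a = 0.7, b = -4.
= 0.7²·30.7 + (-4)²·40 + 2·0.7·(-4)·(-11.4)
= 15.043 + 640 + 63.84 = 718.883.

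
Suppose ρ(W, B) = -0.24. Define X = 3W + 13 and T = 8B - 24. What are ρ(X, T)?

Linear rescalings preserve correlation up to sign; here the slopes 3 and 8 have the same sign, so ρ(X, T) = ρ(W, B) = -0.24.

ρ(X, T) = -0.24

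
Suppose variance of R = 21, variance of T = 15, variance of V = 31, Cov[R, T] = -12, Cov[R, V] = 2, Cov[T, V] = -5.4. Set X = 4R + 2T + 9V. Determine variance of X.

variance of X = 2664.6

variance of X = a²·variance of R + b²·variance of T + c²·variance of V + 2ab·Cov[R, T] + 2ac·Cov[R, V] + 2bc·Cov[T, V], with a = 4, b = 2, c = 9.
= 336 + 60 + 2511 + (-192) + 144 + (-194.4)
= 2664.6.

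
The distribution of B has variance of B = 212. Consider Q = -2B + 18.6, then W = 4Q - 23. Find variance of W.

variance of Q = (-2)²·212 = 848.
variance of W = 4²·848 = 13568.

variance of W = 13568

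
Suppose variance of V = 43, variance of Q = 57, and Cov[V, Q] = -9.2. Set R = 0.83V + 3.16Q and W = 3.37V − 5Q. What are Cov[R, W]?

By bilinearity, Cov[R, W] = ac·variance of V + bd·variance of Q + (ad+bc)·Cov[V, Q], with a=0.83, b=3.16, c=3.37, d=-5.
ac·variance of V = 0.83·3.37·43 = 120.2753
bd·variance of Q = 3.16·(-5)·57 = -900.6
(ad+bc)·Cov[V, Q] = (6.4992)·(-9.2) = -59.79264
Cov[R, W] = 120.2753 + (-900.6) + (-59.79264) = -840.11734.

Cov[R, W] = -840.11734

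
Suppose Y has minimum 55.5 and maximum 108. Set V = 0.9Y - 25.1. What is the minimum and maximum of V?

min(V) = 24.85, max(V) = 72.1

a = 0.9 > 0, so min(V) = a·min(Y)+b = 0.9·55.5 + (-25.1) = 24.85 and max(V) = 0.9·108 + (-25.1) = 72.1.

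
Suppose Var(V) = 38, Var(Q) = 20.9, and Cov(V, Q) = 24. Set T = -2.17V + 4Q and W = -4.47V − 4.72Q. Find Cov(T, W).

By bilinearity, Cov(T, W) = ac·Var(V) + bd·Var(Q) + (ad+bc)·Cov(V, Q), with a=-2.17, b=4, c=-4.47, d=-4.72.
ac·Var(V) = (-2.17)·(-4.47)·38 = 368.5962
bd·Var(Q) = 4·(-4.72)·20.9 = -394.592
(ad+bc)·Cov(V, Q) = (-7.6376)·24 = -183.3024
Cov(T, W) = 368.5962 + (-394.592) + (-183.3024) = -209.2982.

Cov(T, W) = -209.2982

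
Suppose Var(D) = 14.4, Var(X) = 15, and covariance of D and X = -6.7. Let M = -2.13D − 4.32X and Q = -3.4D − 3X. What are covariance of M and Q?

covariance of M and Q = 157.4622

By bilinearity, covariance of M and Q = ac·Var(D) + bd·Var(X) + (ad+bc)·covariance of D and X, with a=-2.13, b=-4.32, c=-3.4, d=-3.
ac·Var(D) = (-2.13)·(-3.4)·14.4 = 104.2848
bd·Var(X) = (-4.32)·(-3)·15 = 194.4
(ad+bc)·covariance of D and X = (21.078)·(-6.7) = -141.2226
covariance of M and Q = 104.2848 + 194.4 + (-141.2226) = 157.4622.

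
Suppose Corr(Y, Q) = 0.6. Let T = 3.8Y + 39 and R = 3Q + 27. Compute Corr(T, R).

Corr(T, R) = 0.6

Linear rescalings preserve correlation up to sign; here the slopes 3.8 and 3 have the same sign, so Corr(T, R) = Corr(Y, Q) = 0.6.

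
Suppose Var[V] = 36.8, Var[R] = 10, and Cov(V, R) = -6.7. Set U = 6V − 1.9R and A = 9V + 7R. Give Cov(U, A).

By bilinearity, Cov(U, A) = ac·Var[V] + bd·Var[R] + (ad+bc)·Cov(V, R), with a=6, b=-1.9, c=9, d=7.
ac·Var[V] = 6·9·36.8 = 1987.2
bd·Var[R] = (-1.9)·7·10 = -133
(ad+bc)·Cov(V, R) = (24.9)·(-6.7) = -166.83
Cov(U, A) = 1987.2 + (-133) + (-166.83) = 1687.37.

Cov(U, A) = 1687.37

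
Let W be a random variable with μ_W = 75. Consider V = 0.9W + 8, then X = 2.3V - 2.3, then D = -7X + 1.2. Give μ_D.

μ_V = 0.9·75 + 8 = 75.5.
μ_X = 2.3·75.5 + (-2.3) = 171.35.
μ_D = (-7)·171.35 + 1.2 = -1198.25.

μ_D = -1198.25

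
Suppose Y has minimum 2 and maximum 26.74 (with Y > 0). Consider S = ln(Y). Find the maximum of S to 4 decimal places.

max(S) = 3.2862

ln(Y) is increasing on this domain, so max(S) comes from max(Y) = 26.74: max(S) = ln(26.74) ≈ 3.2862.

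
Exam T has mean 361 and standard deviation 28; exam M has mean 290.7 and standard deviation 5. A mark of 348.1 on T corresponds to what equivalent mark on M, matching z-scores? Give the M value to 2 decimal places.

z = (348.1 − 361)/28 ≈ -0.4607.
M = 290.7 + z·5 = 290.7 + (348.1 − 361)·5/28 ≈ 288.40.

M = 288.40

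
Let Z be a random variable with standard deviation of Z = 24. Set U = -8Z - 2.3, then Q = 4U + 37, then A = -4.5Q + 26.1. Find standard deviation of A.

standard deviation of A = 3456

standard deviation of U = |-8|·24 = 192.
standard deviation of Q = |4|·192 = 768.
standard deviation of A = |-4.5|·768 = 3456.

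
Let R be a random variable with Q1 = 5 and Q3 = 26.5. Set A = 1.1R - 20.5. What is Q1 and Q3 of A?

Q1(A) = -15, Q3(A) = 8.65

a = 1.1 > 0: Q1(A) = a·Q1(R)+b = -15, Q3(A) = a·Q3(R)+b = 8.65.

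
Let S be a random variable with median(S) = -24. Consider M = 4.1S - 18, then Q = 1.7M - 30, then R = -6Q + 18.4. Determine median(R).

median(R) = 1385.68

median(M) = 4.1·(-24) + (-18) = -116.4.
median(Q) = 1.7·(-116.4) + (-30) = -227.88.
median(R) = (-6)·(-227.88) + 18.4 = 1385.68.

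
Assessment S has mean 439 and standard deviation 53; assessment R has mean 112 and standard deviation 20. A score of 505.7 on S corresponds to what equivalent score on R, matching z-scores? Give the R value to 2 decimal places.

R = 137.17

z = (505.7 − 439)/53 ≈ 1.2585.
R = 112 + z·20 = 112 + (505.7 − 439)·20/53 ≈ 137.17.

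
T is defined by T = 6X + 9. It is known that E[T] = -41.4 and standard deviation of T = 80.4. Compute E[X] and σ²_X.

E[X] = -8.4, σ²_X = 179.56

From T = 6X + 9: E[T] = a·E[X] + b, so E[X] = (E[T] − b)/a = (-41.4 − 9)/6 = -8.4.
σ²_T = 80.4² = 6464.16.
σ²_T = a²·σ²_X, so σ²_X = 6464.16/6² = 179.56.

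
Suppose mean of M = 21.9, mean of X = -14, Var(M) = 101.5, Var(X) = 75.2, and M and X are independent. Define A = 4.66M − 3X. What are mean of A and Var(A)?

mean of A = 144.054, Var(A) = 2880.9334

mean of A = 4.66·mean of M + (-3)·mean of X = 4.66·21.9 + (-3)·(-14) = 144.054.
Var(A) = a²·Var(M) + b²·Var(X) + 2ab·Cov(M, X) with a = 4.66, b = -3.
Independence gives Cov(M, X) = 0.
= 4.66²·101.5 + (-3)²·75.2 + 2·4.66·(-3)·0
= 2204.1334 + 676.8 + 0 = 2880.9334.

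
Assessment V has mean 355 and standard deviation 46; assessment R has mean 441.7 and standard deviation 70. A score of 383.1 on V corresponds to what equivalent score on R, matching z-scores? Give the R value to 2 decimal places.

R = 484.46

z = (383.1 − 355)/46 ≈ 0.6109.
R = 441.7 + z·70 = 441.7 + (383.1 − 355)·70/46 ≈ 484.46.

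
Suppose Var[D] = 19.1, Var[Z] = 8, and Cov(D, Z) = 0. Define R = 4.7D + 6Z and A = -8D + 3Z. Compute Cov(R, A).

Cov(R, A) = -574.16

By bilinearity, Cov(R, A) = ac·Var[D] + bd·Var[Z] + (ad+bc)·Cov(D, Z), with a=4.7, b=6, c=-8, d=3.
ac·Var[D] = 4.7·(-8)·19.1 = -718.16
bd·Var[Z] = 6·3·8 = 144
(ad+bc)·Cov(D, Z) = (-33.9)·0 = 0
Cov(R, A) = -718.16 + 144 + 0 = -574.16.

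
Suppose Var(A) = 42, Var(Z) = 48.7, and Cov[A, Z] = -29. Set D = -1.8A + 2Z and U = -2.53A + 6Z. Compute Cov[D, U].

By bilinearity, Cov[D, U] = ac·Var(A) + bd·Var(Z) + (ad+bc)·Cov[A, Z], with a=-1.8, b=2, c=-2.53, d=6.
ac·Var(A) = (-1.8)·(-2.53)·42 = 191.268
bd·Var(Z) = 2·6·48.7 = 584.4
(ad+bc)·Cov[A, Z] = (-15.86)·(-29) = 459.94
Cov[D, U] = 191.268 + 584.4 + 459.94 = 1235.608.

Cov[D, U] = 1235.608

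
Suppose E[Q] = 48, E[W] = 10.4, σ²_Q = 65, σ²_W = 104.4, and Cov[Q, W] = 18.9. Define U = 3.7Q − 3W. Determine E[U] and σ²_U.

E[U] = 146.4, σ²_U = 1409.87

E[U] = 3.7·E[Q] + (-3)·E[W] = 3.7·48 + (-3)·10.4 = 146.4.
σ²_U = a²·σ²_Q + b²·σ²_W + 2ab·Cov[Q, W] with a = 3.7, b = -3.
= 3.7²·65 + (-3)²·104.4 + 2·3.7·(-3)·18.9
= 889.85 + 939.6 + (-419.58) = 1409.87.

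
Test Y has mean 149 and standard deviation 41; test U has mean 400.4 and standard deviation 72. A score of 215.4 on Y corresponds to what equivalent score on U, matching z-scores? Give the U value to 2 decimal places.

U = 517.00

z = (215.4 − 149)/41 ≈ 1.6195.
U = 400.4 + z·72 = 400.4 + (215.4 − 149)·72/41 ≈ 517.00.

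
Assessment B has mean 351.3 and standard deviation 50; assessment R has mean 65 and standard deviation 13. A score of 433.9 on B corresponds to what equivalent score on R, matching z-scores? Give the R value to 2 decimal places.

R = 86.48

z = (433.9 − 351.3)/50 = 1.652.
R = 65 + z·13 = 65 + (433.9 − 351.3)·13/50 ≈ 86.48.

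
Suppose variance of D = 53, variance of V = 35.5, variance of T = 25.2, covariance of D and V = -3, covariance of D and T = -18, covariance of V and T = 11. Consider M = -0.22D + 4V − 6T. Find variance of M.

variance of M = 907.5252

variance of M = a²·variance of D + b²·variance of V + c²·variance of T + 2ab·covariance of D and V + 2ac·covariance of D and T + 2bc·covariance of V and T, with a = -0.22, b = 4, c = -6.
= 2.5652 + 568 + 907.2 + 5.28 + (-47.52) + (-528)
= 907.5252.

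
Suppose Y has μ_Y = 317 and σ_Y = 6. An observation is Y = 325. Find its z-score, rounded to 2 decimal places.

z = (Y − μ_Y) / σ_Y = (325 − 317) / 6 ≈ 1.33.

z = 1.33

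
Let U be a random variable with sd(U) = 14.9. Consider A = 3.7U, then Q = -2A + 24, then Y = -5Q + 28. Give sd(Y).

sd(A) = |3.7|·14.9 = 55.13.
sd(Q) = |-2|·55.13 = 110.26.
sd(Y) = |-5|·110.26 = 551.3.

sd(Y) = 551.3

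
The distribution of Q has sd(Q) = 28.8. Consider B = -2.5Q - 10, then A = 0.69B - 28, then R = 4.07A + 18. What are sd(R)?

sd(R) = 202.1976

sd(B) = |-2.5|·28.8 = 72.
sd(A) = |0.69|·72 = 49.68.
sd(R) = |4.07|·49.68 = 202.1976.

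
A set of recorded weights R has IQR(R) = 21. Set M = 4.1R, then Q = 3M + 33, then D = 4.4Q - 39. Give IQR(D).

IQR(M) = |4.1|·21 = 86.1.
IQR(Q) = |3|·86.1 = 258.3.
IQR(D) = |4.4|·258.3 = 1136.52.

IQR(D) = 1136.52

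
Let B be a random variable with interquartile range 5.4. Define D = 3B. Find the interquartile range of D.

IQR(D) = 16.2

Under D = aB + b, IQR(D) = |a|·IQR(B) = |3|·5.4 = 16.2 (shifts cancel; spread scales by |a|).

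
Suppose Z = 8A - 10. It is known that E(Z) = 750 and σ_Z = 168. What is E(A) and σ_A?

From Z = 8A - 10: E(Z) = a·E(A) + b, so E(A) = (E(Z) − b)/a = (750 − (-10))/8 = 95.
σ_Z = |a|·σ_A, so σ_A = 168/|8| = 21.

E(A) = 95, σ_A = 21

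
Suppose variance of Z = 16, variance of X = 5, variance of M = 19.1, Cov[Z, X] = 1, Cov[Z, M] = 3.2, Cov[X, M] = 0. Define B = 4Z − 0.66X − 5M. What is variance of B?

variance of B = a²·variance of Z + b²·variance of X + c²·variance of M + 2ab·Cov[Z, X] + 2ac·Cov[Z, M] + 2bc·Cov[X, M], with a = 4, b = -0.66, c = -5.
= 256 + 2.178 + 477.5 + (-5.28) + (-128) + 0
= 602.398.

variance of B = 602.398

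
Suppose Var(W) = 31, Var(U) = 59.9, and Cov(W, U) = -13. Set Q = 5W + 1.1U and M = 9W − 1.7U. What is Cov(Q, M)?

By bilinearity, Cov(Q, M) = ac·Var(W) + bd·Var(U) + (ad+bc)·Cov(W, U), with a=5, b=1.1, c=9, d=-1.7.
ac·Var(W) = 5·9·31 = 1395
bd·Var(U) = 1.1·(-1.7)·59.9 = -112.013
(ad+bc)·Cov(W, U) = (1.4)·(-13) = -18.2
Cov(Q, M) = 1395 + (-112.013) + (-18.2) = 1264.787.

Cov(Q, M) = 1264.787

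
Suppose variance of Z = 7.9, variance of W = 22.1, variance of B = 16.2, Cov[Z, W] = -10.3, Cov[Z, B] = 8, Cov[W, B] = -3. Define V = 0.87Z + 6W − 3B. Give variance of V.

variance of V = a²·variance of Z + b²·variance of W + c²·variance of B + 2ab·Cov[Z, W] + 2ac·Cov[Z, B] + 2bc·Cov[W, B], with a = 0.87, b = 6, c = -3.
= 5.97951 + 795.6 + 145.8 + (-107.532) + (-41.76) + 108
= 906.08751.

variance of V = 906.08751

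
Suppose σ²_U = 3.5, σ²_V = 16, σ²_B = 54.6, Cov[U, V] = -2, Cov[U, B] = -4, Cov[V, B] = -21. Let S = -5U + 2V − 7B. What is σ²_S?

σ²_S = a²·σ²_U + b²·σ²_V + c²·σ²_B + 2ab·Cov[U, V] + 2ac·Cov[U, B] + 2bc·Cov[V, B], with a = -5, b = 2, c = -7.
= 87.5 + 64 + 2675.4 + 40 + (-280) + 588
= 3174.9.

σ²_S = 3174.9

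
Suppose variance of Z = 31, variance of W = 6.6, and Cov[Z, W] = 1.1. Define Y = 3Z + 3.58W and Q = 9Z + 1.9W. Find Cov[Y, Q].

Cov[Y, Q] = 923.6052

By bilinearity, Cov[Y, Q] = ac·variance of Z + bd·variance of W + (ad+bc)·Cov[Z, W], with a=3, b=3.58, c=9, d=1.9.
ac·variance of Z = 3·9·31 = 837
bd·variance of W = 3.58·1.9·6.6 = 44.8932
(ad+bc)·Cov[Z, W] = (37.92)·1.1 = 41.712
Cov[Y, Q] = 837 + 44.8932 + 41.712 = 923.6052.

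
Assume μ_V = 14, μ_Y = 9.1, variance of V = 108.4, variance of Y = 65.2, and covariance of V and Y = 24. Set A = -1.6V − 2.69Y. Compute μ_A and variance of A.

μ_A = -46.879, variance of A = 955.88972

μ_A = (-1.6)·μ_V + (-2.69)·μ_Y = (-1.6)·14 + (-2.69)·9.1 = -46.879.
variance of A = a²·variance of V + b²·variance of Y + 2ab·covariance of V and Y with a = -1.6, b = -2.69.
= (-1.6)²·108.4 + (-2.69)²·65.2 + 2·(-1.6)·(-2.69)·24
= 277.504 + 471.79372 + 206.592 = 955.88972.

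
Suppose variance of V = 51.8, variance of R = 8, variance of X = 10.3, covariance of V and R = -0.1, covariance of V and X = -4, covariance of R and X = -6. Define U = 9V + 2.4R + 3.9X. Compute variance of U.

variance of U = a²·variance of V + b²·variance of R + c²·variance of X + 2ab·covariance of V and R + 2ac·covariance of V and X + 2bc·covariance of R and X, with a = 9, b = 2.4, c = 3.9.
= 4195.8 + 46.08 + 156.663 + (-4.32) + (-280.8) + (-112.32)
= 4001.103.

variance of U = 4001.103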